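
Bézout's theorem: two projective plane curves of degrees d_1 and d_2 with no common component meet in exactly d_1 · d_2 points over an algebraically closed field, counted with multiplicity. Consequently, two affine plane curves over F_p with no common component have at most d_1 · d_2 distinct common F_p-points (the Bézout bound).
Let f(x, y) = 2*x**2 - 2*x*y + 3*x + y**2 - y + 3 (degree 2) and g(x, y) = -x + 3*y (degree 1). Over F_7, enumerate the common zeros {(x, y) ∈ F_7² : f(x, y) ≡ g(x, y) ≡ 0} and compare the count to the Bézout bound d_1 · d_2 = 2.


Common zeros: ∅; count = 0; Bézout bound = 2.

deg(f) = 2, deg(g) = 1, so Bézout bound = 2.
Scan x ∈ F_7. For each x, list the y ∈ F_7 with f(x, y) ≡ 0 and those with g(x, y) ≡ 0 (mod 7); the common zeros in that column are the intersection.
  x = 0: f ≡ 0 at y ∈ ∅; g ≡ 0 at y ∈ {0}; common: ∅.
  x = 1: f ≡ 0 at y ∈ ∅; g ≡ 0 at y ∈ {5}; common: ∅.
  x = 2: f ≡ 0 at y ∈ ∅; g ≡ 0 at y ∈ {3}; common: ∅.
  x = 3: f ≡ 0 at y ∈ ∅; g ≡ 0 at y ∈ {1}; common: ∅.
  x = 4: f ≡ 0 at y ∈ ∅; g ≡ 0 at y ∈ {6}; common: ∅.
  x = 5: f ≡ 0 at y ∈ ∅; g ≡ 0 at y ∈ {4}; common: ∅.
  x = 6: f ≡ 0 at y ∈ {3}; g ≡ 0 at y ∈ {2}; common: ∅.
Collecting: common zeros = ∅, so the count is 0.
Comparison with the Bézout bound: 0 ≤ 2 = deg(f)·deg(g), as expected for curves with no common component (the affine F_7-count falls short of the bound because intersections may lie at infinity, over extension fields, or carry multiplicity).


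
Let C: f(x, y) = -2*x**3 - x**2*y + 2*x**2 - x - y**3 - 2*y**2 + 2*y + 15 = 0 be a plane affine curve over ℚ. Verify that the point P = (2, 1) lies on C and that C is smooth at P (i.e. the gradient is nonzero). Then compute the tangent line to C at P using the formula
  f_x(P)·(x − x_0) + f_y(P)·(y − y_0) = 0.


Tangent line at P: -21*x - 9*y + 51 = 0.

Step 1: f(2, 1) = 0, so P lies on C.
Step 2: partial derivatives
  f_x(x, y) = -6*x**2 - 2*x*y + 4*x - 1, f_y(x, y) = -x**2 - 3*y**2 - 4*y + 2.
  f_x(P) = -21, f_y(P) = -9 (gradient nonzero, so P is smooth).
Step 3: tangent line at P: -21·(x − 2) + -9·(y − 1) = 0.
Expanding: -21*x - 9*y + 51 = 0.


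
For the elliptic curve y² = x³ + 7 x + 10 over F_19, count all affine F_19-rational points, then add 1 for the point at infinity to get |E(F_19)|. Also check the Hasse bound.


Affine points = {(3, 1), (3, 18), (4, 8), (4, 11), (9, 2), (9, 17), (10, 4), (10, 15), (12, 6), (12, 13), (16, 0), (17, 8), (17, 11)}; affine count = 13; |E(F_19)| = 14.

Discriminant check: Δ ∝ 4a³ + 27b² = 4·7³ + 27·10² = 4·343 + 27·100 ≡ 6 (mod 19). Nonzero ⇒ E is nonsingular.
For each x ∈ F_19, compute rhs = x³ + 7·x + 10 mod 19, then count y ∈ F_19 with y² ≡ rhs.
  x = 0: rhs = 10, matching y values: none (0 points).
  x = 1: rhs = 18, matching y values: none (0 points).
  x = 2: rhs = 13, matching y values: none (0 points).
  x = 3: rhs = 1, matching y values: 1, 18 (2 points).
  x = 4: rhs = 7, matching y values: 8, 11 (2 points).
  x = 5: rhs = 18, matching y values: none (0 points).
  x = 6: rhs = 2, matching y values: none (0 points).
  x = 7: rhs = 3, matching y values: none (0 points).
  x = 8: rhs = 8, matching y values: none (0 points).
  x = 9: rhs = 4, matching y values: 2, 17 (2 points).
  x = 10: rhs = 16, matching y values: 4, 15 (2 points).
  x = 11: rhs = 12, matching y values: none (0 points).
  x = 12: rhs = 17, matching y values: 6, 13 (2 points).
  x = 13: rhs = 18, matching y values: none (0 points).
  x = 14: rhs = 2, matching y values: none (0 points).
  x = 15: rhs = 13, matching y values: none (0 points).
  x = 16: rhs = 0, matching y values: 0 (1 points).
  x = 17: rhs = 7, matching y values: 8, 11 (2 points).
  x = 18: rhs = 2, matching y values: none (0 points).
Total affine count: 13.
Full point count |E(F_19)| = 13 + 1 = 14.
Hasse bound: |14 − (19+1)| = |-6| = 6 ≤ 2√19 ≈ 8.7178 ✓.


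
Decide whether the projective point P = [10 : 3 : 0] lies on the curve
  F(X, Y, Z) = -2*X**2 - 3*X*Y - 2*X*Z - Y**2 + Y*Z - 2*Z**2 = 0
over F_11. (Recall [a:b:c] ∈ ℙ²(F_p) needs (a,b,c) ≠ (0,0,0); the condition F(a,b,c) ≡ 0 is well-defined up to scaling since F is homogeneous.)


F(10,3,0) ≡ 9 (mod 11); P is NOT on the curve.

Evaluate F(10, 3, 0) term-by-term (mod 11).
  -2*X**2 ↦ -2·100·1·1 = -200
  -3*X*Y ↦ -3·10·3·1 = -90
  -2*X*Z ↦ -2·10·1·0 = 0
  -Y**2 ↦ -1·1·9·1 = -9
  Y*Z ↦ 1·1·3·0 = 0
  -2*Z**2 ↦ -2·1·1·0 = 0
Sum: F(10, 3, 0) = (-200) + (-90) + (0) + (-9) + (0) + (0) = -299.
Reducing mod 11: -299 ≡ 9 (mod 11).
Since F(a, b, c) ≡ 9 ≠ 0 (mod 11), P does NOT lie on the curve.


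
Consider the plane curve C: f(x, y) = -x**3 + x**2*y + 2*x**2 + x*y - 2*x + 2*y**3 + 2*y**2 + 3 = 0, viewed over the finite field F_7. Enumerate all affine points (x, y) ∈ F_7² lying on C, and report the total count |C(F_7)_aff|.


Affine F_7-points: {(0, 1), (1, 6), (2, 2), (2, 5), (2, 6), (3, 4), (4, 4), (5, 6), (6, 4), (6, 5)}; count = 10.

For each of the 49 pairs (x, y) ∈ F_7², evaluate f(x, y) mod 7. Record the zeros.
  x = 0: [0↦3, 1↦0, 2↦6, 3↦5, 4↦2, 5↦2, 6↦3]  zeros at y ∈ {1}
  x = 1: [0↦2, 1↦1, 2↦2, 3↦3, 4↦2, 5↦4, 6↦0]  zeros at y ∈ {6}
  x = 2: [0↦6, 1↦2, 2↦0, 3↦5, 4↦1, 5↦0, 6↦0]  zeros at y ∈ {2, 5, 6}
  x = 3: [0↦2, 1↦4, 2↦1, 3↦5, 4↦0, 5↦5, 6↦4]  zeros at y ∈ {4}
  x = 4: [0↦5, 1↦1, 2↦6, 3↦4, 4↦0, 5↦6, 6↦6]  zeros at y ∈ {4}
  x = 5: [0↦2, 1↦1, 2↦2, 3↦3, 4↦2, 5↦4, 6↦0]  zeros at y ∈ {6}
  x = 6: [0↦1, 1↦5, 2↦4, 3↦3, 4↦0, 5↦0, 6↦1]  zeros at y ∈ {4, 5}
Collecting zeros: affine points = {(0, 1), (1, 6), (2, 2), (2, 5), (2, 6), (3, 4), (4, 4), (5, 6), (6, 4), (6, 5)}.
Total count |C(F_7)_aff| = 10.


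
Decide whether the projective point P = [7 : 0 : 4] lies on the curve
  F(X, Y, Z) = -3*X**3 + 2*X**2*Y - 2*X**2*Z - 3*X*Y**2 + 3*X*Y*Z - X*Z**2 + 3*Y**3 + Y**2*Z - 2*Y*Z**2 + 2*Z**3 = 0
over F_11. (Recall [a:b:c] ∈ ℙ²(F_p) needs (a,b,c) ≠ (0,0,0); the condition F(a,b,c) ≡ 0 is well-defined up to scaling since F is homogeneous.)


F(7,0,4) ≡ 3 (mod 11); P is NOT on the curve.

Evaluate F(7, 0, 4) term-by-term (mod 11).
  -3*X**3 ↦ -3·343·1·1 = -1029
  2*X**2*Y ↦ 2·49·0·1 = 0
  -2*X**2*Z ↦ -2·49·1·4 = -392
  -3*X*Y**2 ↦ -3·7·0·1 = 0
  3*X*Y*Z ↦ 3·7·0·4 = 0
  -X*Z**2 ↦ -1·7·1·16 = -112
  3*Y**3 ↦ 3·1·0·1 = 0
  Y**2*Z ↦ 1·1·0·4 = 0
  -2*Y*Z**2 ↦ -2·1·0·16 = 0
  2*Z**3 ↦ 2·1·1·64 = 128
Sum: F(7, 0, 4) = (-1029) + (0) + (-392) + (0) + (0) + (-112) + (0) + (0) + (0) + (128) = -1405.
Reducing mod 11: -1405 ≡ 3 (mod 11).
Since F(a, b, c) ≡ 3 ≠ 0 (mod 11), P does NOT lie on the curve.


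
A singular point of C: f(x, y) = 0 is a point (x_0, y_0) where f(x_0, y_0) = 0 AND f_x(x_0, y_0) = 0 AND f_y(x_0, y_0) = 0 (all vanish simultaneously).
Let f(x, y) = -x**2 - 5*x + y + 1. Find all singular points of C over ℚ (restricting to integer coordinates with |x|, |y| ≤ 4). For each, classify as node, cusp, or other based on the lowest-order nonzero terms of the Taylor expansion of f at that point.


No singular points in the scanned grid; C is smooth there.

Compute partial derivatives:
  f_x = -2*x - 5.
  f_y = 1.
f_y = 1 is a nonzero constant, so f_y never vanishes: no point (x, y) can satisfy f = f_x = f_y = 0. In particular no (x, y) ∈ {−4, ..., 4}² is singular; the curve is smooth.


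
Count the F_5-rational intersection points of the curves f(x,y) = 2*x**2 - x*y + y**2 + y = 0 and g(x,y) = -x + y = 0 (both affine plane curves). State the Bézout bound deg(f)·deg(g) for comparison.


Common zeros: {(0, 0), (2, 2)}; count = 2; Bézout bound = 2.

deg(f) = 2, deg(g) = 1, so Bézout bound = 2.
Scan x ∈ F_5. For each x, list the y ∈ F_5 with f(x, y) ≡ 0 and those with g(x, y) ≡ 0 (mod 5); the common zeros in that column are the intersection.
  x = 0: f ≡ 0 at y ∈ {0, 4}; g ≡ 0 at y ∈ {0}; common: {0}.
  x = 1: f ≡ 0 at y ∈ ∅; g ≡ 0 at y ∈ {1}; common: ∅.
  x = 2: f ≡ 0 at y ∈ {2, 4}; g ≡ 0 at y ∈ {2}; common: {2}.
  x = 3: f ≡ 0 at y ∈ ∅; g ≡ 0 at y ∈ {3}; common: ∅.
  x = 4: f ≡ 0 at y ∈ {1, 2}; g ≡ 0 at y ∈ {4}; common: ∅.
Collecting: common zeros = {(0, 0), (2, 2)}, so the count is 2.
Comparison with the Bézout bound: 2 ≤ 2 = deg(f)·deg(g), as expected for curves with no common component (the bound is attained).


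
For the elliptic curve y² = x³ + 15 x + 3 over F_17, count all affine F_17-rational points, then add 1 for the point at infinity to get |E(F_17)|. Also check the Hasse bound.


Affine points = {(1, 6), (1, 11), (4, 5), (4, 12), (5, 4), (5, 13), (7, 3), (7, 14), (9, 0), (13, 7), (13, 10), (14, 4), (14, 13), (15, 4), (15, 13), (16, 2), (16, 15)}; affine count = 17; |E(F_17)| = 18.

Discriminant check: Δ ∝ 4a³ + 27b² = 4·15³ + 27·3² = 4·3375 + 27·9 ≡ 7 (mod 17). Nonzero ⇒ E is nonsingular.
For each x ∈ F_17, compute rhs = x³ + 15·x + 3 mod 17, then count y ∈ F_17 with y² ≡ rhs.
  x = 0: rhs = 3, matching y values: none (0 points).
  x = 1: rhs = 2, matching y values: 6, 11 (2 points).
  x = 2: rhs = 7, matching y values: none (0 points).
  x = 3: rhs = 7, matching y values: none (0 points).
  x = 4: rhs = 8, matching y values: 5, 12 (2 points).
  x = 5: rhs = 16, matching y values: 4, 13 (2 points).
  x = 6: rhs = 3, matching y values: none (0 points).
  x = 7: rhs = 9, matching y values: 3, 14 (2 points).
  x = 8: rhs = 6, matching y values: none (0 points).
  x = 9: rhs = 0, matching y values: 0 (1 points).
  x = 10: rhs = 14, matching y values: none (0 points).
  x = 11: rhs = 3, matching y values: none (0 points).
  x = 12: rhs = 7, matching y values: none (0 points).
  x = 13: rhs = 15, matching y values: 7, 10 (2 points).
  x = 14: rhs = 16, matching y values: 4, 13 (2 points).
  x = 15: rhs = 16, matching y values: 4, 13 (2 points).
  x = 16: rhs = 4, matching y values: 2, 15 (2 points).
Total affine count: 17.
Full point count |E(F_17)| = 17 + 1 = 18.
Hasse bound: |18 − (17+1)| = |0| = 0 ≤ 2√17 ≈ 8.2462 ✓.


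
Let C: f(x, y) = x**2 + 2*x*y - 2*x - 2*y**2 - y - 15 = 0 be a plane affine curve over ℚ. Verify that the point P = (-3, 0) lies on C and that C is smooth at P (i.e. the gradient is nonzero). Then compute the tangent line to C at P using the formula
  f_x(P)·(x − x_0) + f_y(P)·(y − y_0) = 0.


Tangent line at P: -8*x - 7*y - 24 = 0.

Step 1: f(-3, 0) = 0, so P lies on C.
Step 2: partial derivatives
  f_x(x, y) = 2*x + 2*y - 2, f_y(x, y) = 2*x - 4*y - 1.
  f_x(P) = -8, f_y(P) = -7 (gradient nonzero, so P is smooth).
Step 3: tangent line at P: -8·(x − -3) + -7·(y − 0) = 0.
Expanding: -8*x - 7*y - 24 = 0.


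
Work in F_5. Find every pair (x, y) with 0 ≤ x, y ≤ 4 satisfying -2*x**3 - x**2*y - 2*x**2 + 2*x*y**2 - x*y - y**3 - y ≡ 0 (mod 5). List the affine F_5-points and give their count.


Affine F_5-points: {(0, 0), (0, 2), (0, 3), (1, 2), (2, 2), (3, 1), (4, 0), (4, 4)}; count = 8.

For each of the 25 pairs (x, y) ∈ F_5², evaluate f(x, y) mod 5. Record the zeros.
  x = 0: [0↦0, 1↦3, 2↦0, 3↦0, 4↦2]  zeros at y ∈ {0, 2, 3}
  x = 1: [0↦1, 1↦4, 2↦0, 3↦3, 4↦2]  zeros at y ∈ {2}
  x = 2: [0↦1, 1↦2, 2↦0, 3↦4, 4↦3]  zeros at y ∈ {2}
  x = 3: [0↦3, 1↦0, 2↦3, 3↦1, 4↦3]  zeros at y ∈ {1}
  x = 4: [0↦0, 1↦1, 2↦2, 3↦2, 4↦0]  zeros at y ∈ {0, 4}
Collecting zeros: affine points = {(0, 0), (0, 2), (0, 3), (1, 2), (2, 2), (3, 1), (4, 0), (4, 4)}.
Total count |C(F_5)_aff| = 8.


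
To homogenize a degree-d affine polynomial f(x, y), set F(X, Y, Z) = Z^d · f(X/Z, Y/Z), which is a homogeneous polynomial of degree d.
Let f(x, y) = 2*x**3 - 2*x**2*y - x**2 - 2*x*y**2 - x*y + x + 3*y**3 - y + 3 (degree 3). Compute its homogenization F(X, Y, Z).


F(X, Y, Z) = 2*X**3 - 2*X**2*Y - X**2*Z - 2*X*Y**2 - X*Y*Z + X*Z**2 + 3*Y**3 - Y*Z**2 + 3*Z**3

deg(f) = 3.
Substitute x = X/Z, y = Y/Z into f, then multiply by Z^3.
  monomial 2·x^3·y^0 ↦ 2·X^3·Y^0·Z^0.
  monomial -2·x^2·y^1 ↦ -2·X^2·Y^1·Z^0.
  monomial -1·x^2·y^0 ↦ -1·X^2·Y^0·Z^1.
  monomial -2·x^1·y^2 ↦ -2·X^1·Y^2·Z^0.
  monomial -1·x^1·y^1 ↦ -1·X^1·Y^1·Z^1.
  monomial 1·x^1·y^0 ↦ 1·X^1·Y^0·Z^2.
  monomial 3·x^0·y^3 ↦ 3·X^0·Y^3·Z^0.
  monomial -1·x^0·y^1 ↦ -1·X^0·Y^1·Z^2.
  monomial 3·x^0·y^0 ↦ 3·X^0·Y^0·Z^3.
Collecting: F(X, Y, Z) = 2*X**3 - 2*X**2*Y - X**2*Z - 2*X*Y**2 - X*Y*Z + X*Z**2 + 3*Y**3 - Y*Z**2 + 3*Z**3.


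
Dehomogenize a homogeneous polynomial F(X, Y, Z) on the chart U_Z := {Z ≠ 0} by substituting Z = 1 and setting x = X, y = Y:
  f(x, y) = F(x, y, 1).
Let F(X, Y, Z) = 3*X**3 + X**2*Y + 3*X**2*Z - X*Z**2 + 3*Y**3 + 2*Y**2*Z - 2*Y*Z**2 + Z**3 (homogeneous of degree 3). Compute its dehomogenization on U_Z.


f(x, y) = 3*x**3 + x**2*y + 3*x**2 - x + 3*y**3 + 2*y**2 - 2*y + 1

On U_Z we set Z = 1. Each monomial c·X^i·Y^j·Z^k in F becomes c·x^i·y^j·1^k = c·x^i·y^j.
Substituting Z = 1: F(X, Y, 1) = 3*x**3 + x**2*y + 3*x**2 - x + 3*y**3 + 2*y**2 - 2*y + 1.
Note: deg(f) ≤ deg(F) = 3; strict inequality happens when F is divisible by Z (lost terms).


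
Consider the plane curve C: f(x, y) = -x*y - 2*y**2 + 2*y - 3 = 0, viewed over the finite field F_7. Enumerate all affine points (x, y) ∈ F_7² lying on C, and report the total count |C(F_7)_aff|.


Affine F_7-points: {(0, 2), (0, 6), (2, 3), (2, 4), (4, 1), (4, 5)}; count = 6.

For each of the 49 pairs (x, y) ∈ F_7², evaluate f(x, y) mod 7. Record the zeros.
  x = 0: [0↦4, 1↦4, 2↦0, 3↦6, 4↦1, 5↦6, 6↦0]  zeros at y ∈ {2, 6}
  x = 1: [0↦4, 1↦3, 2↦5, 3↦3, 4↦4, 5↦1, 6↦1]  zeros at y ∈ ∅
  x = 2: [0↦4, 1↦2, 2↦3, 3↦0, 4↦0, 5↦3, 6↦2]  zeros at y ∈ {3, 4}
  x = 3: [0↦4, 1↦1, 2↦1, 3↦4, 4↦3, 5↦5, 6↦3]  zeros at y ∈ ∅
  x = 4: [0↦4, 1↦0, 2↦6, 3↦1, 4↦6, 5↦0, 6↦4]  zeros at y ∈ {1, 5}
  x = 5: [0↦4, 1↦6, 2↦4, 3↦5, 4↦2, 5↦2, 6↦5]  zeros at y ∈ ∅
  x = 6: [0↦4, 1↦5, 2↦2, 3↦2, 4↦5, 5↦4, 6↦6]  zeros at y ∈ ∅
Collecting zeros: affine points = {(0, 2), (0, 6), (2, 3), (2, 4), (4, 1), (4, 5)}.
Total count |C(F_7)_aff| = 6.


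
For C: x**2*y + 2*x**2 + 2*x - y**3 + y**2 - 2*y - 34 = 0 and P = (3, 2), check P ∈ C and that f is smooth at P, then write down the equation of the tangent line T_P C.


Tangent line at P: 26*x - y - 76 = 0.

Step 1: f(3, 2) = 0, so P lies on C.
Step 2: partial derivatives
  f_x(x, y) = 2*x*y + 4*x + 2, f_y(x, y) = x**2 - 3*y**2 + 2*y - 2.
  f_x(P) = 26, f_y(P) = -1 (gradient nonzero, so P is smooth).
Step 3: tangent line at P: 26·(x − 3) + -1·(y − 2) = 0.
Expanding: 26*x - y - 76 = 0.


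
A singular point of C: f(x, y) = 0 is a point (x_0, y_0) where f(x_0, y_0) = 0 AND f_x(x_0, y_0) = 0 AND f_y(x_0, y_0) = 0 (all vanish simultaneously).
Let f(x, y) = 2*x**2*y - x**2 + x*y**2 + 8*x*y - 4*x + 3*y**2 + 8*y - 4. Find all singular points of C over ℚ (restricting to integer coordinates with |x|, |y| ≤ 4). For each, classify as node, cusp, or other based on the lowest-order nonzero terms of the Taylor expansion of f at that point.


Singular points: {(-2, 0)}; classification: node.

Compute partial derivatives:
  f_x = 4*x*y - 2*x + y**2 + 8*y - 4.
  f_y = 2*x**2 + 2*x*y + 8*x + 6*y + 8.
Scan x_0 ∈ {−4, ..., 4}. For each x_0, f_y(x_0, y) is a polynomial in y; find its integer roots y ∈ {−4, ..., 4}, then test f_x and f at those candidates.
  x = -4: f_y(-4, y) = 8 - 2*y; vanishes at y ∈ {4}. (-4, 4): f_x = -12 ≠ 0.
  x = -3: f_y(-3, y) = 2; no integer root y with |y| ≤ 4.
  x = -2: f_y(-2, y) = 2*y; vanishes at y ∈ {0}. (-2, 0): f_x = 0, f = 0 — SINGULAR.
  x = -1: f_y(-1, y) = 4*y + 2; no integer root y with |y| ≤ 4.
  x = 0: f_y(0, y) = 6*y + 8; no integer root y with |y| ≤ 4.
  x = 1: f_y(1, y) = 8*y + 18; no integer root y with |y| ≤ 4.
  x = 2: f_y(2, y) = 10*y + 32; no integer root y with |y| ≤ 4.
  x = 3: f_y(3, y) = 12*y + 50; no integer root y with |y| ≤ 4.
  x = 4: f_y(4, y) = 14*y + 72; no integer root y with |y| ≤ 4.
Only singular point on the grid: (-2, 0).
Classify: substitute x = -2 + u, y = 0 + v and expand: f = 2*u**2*v - u**2 + u*v**2 + v**2.
No constant or linear terms (consistent with a singular point). Quadratic part: -u**2 + v**2. Cubic part: 2*u**2*v + u*v**2.
The quadratic part v**2 - u**2 = (v − u)(v + u) splits into two distinct linear factors, so there are two distinct tangent lines y − 0 = ±(x − -2) — this is a node (ordinary double point).
Classification: node.


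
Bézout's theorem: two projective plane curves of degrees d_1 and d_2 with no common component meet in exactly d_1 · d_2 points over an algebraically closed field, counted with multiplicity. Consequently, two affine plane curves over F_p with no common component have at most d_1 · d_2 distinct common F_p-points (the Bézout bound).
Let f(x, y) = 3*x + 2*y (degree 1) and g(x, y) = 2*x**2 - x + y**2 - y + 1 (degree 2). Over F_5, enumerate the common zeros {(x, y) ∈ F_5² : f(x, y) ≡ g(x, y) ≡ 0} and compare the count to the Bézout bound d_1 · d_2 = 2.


Common zeros: ∅; count = 0; Bézout bound = 2.

deg(f) = 1, deg(g) = 2, so Bézout bound = 2.
Scan x ∈ F_5. For each x, list the y ∈ F_5 with f(x, y) ≡ 0 and those with g(x, y) ≡ 0 (mod 5); the common zeros in that column are the intersection.
  x = 0: f ≡ 0 at y ∈ {0}; g ≡ 0 at y ∈ ∅; common: ∅.
  x = 1: f ≡ 0 at y ∈ {1}; g ≡ 0 at y ∈ ∅; common: ∅.
  x = 2: f ≡ 0 at y ∈ {2}; g ≡ 0 at y ∈ ∅; common: ∅.
  x = 3: f ≡ 0 at y ∈ {3}; g ≡ 0 at y ∈ ∅; common: ∅.
  x = 4: f ≡ 0 at y ∈ {4}; g ≡ 0 at y ∈ {3}; common: ∅.
Collecting: common zeros = ∅, so the count is 0.
Comparison with the Bézout bound: 0 ≤ 2 = deg(f)·deg(g), as expected for curves with no common component (the affine F_5-count falls short of the bound because intersections may lie at infinity, over extension fields, or carry multiplicity).


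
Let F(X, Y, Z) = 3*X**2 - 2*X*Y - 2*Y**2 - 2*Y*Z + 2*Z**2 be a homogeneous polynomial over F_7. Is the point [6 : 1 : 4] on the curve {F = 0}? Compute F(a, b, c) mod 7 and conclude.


F(6,1,4) ≡ 6 (mod 7); P is NOT on the curve.

Evaluate F(6, 1, 4) term-by-term (mod 7).
  3*X**2 ↦ 3·36·1·1 = 108
  -2*X*Y ↦ -2·6·1·1 = -12
  -2*Y**2 ↦ -2·1·1·1 = -2
  -2*Y*Z ↦ -2·1·1·4 = -8
  2*Z**2 ↦ 2·1·1·16 = 32
Sum: F(6, 1, 4) = (108) + (-12) + (-2) + (-8) + (32) = 118.
Reducing mod 7: 118 ≡ 6 (mod 7).
Since F(a, b, c) ≡ 6 ≠ 0 (mod 7), P does NOT lie on the curve.


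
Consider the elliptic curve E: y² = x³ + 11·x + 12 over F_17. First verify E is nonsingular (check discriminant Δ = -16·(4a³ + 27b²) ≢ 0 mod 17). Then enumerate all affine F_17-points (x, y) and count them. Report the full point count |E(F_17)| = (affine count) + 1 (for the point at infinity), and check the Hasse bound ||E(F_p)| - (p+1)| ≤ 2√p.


Affine points = {(2, 5), (2, 12), (3, 2), (3, 15), (4, 1), (4, 16), (8, 0), (10, 0), (11, 6), (11, 11), (12, 6), (12, 11), (15, 4), (15, 13), (16, 0)}; affine count = 15; |E(F_17)| = 16.

Discriminant check: Δ ∝ 4a³ + 27b² = 4·11³ + 27·12² = 4·1331 + 27·144 ≡ 15 (mod 17). Nonzero ⇒ E is nonsingular.
For each x ∈ F_17, compute rhs = x³ + 11·x + 12 mod 17, then count y ∈ F_17 with y² ≡ rhs.
  x = 0: rhs = 12, matching y values: none (0 points).
  x = 1: rhs = 7, matching y values: none (0 points).
  x = 2: rhs = 8, matching y values: 5, 12 (2 points).
  x = 3: rhs = 4, matching y values: 2, 15 (2 points).
  x = 4: rhs = 1, matching y values: 1, 16 (2 points).
  x = 5: rhs = 5, matching y values: none (0 points).
  x = 6: rhs = 5, matching y values: none (0 points).
  x = 7: rhs = 7, matching y values: none (0 points).
  x = 8: rhs = 0, matching y values: 0 (1 points).
  x = 9: rhs = 7, matching y values: none (0 points).
  x = 10: rhs = 0, matching y values: 0 (1 points).
  x = 11: rhs = 2, matching y values: 6, 11 (2 points).
  x = 12: rhs = 2, matching y values: 6, 11 (2 points).
  x = 13: rhs = 6, matching y values: none (0 points).
  x = 14: rhs = 3, matching y values: none (0 points).
  x = 15: rhs = 16, matching y values: 4, 13 (2 points).
  x = 16: rhs = 0, matching y values: 0 (1 points).
Total affine count: 15.
Full point count |E(F_17)| = 15 + 1 = 16.
Hasse bound: |16 − (17+1)| = |-2| = 2 ≤ 2√17 ≈ 8.2462 ✓.


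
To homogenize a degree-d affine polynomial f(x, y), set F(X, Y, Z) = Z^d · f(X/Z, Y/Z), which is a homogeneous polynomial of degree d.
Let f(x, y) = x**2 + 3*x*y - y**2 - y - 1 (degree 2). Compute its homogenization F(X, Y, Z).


F(X, Y, Z) = X**2 + 3*X*Y - Y**2 - Y*Z - Z**2

deg(f) = 2.
Substitute x = X/Z, y = Y/Z into f, then multiply by Z^2.
  monomial 1·x^2·y^0 ↦ 1·X^2·Y^0·Z^0.
  monomial 3·x^1·y^1 ↦ 3·X^1·Y^1·Z^0.
  monomial -1·x^0·y^2 ↦ -1·X^0·Y^2·Z^0.
  monomial -1·x^0·y^1 ↦ -1·X^0·Y^1·Z^1.
  monomial -1·x^0·y^0 ↦ -1·X^0·Y^0·Z^2.
Collecting: F(X, Y, Z) = X**2 + 3*X*Y - Y**2 - Y*Z - Z**2.


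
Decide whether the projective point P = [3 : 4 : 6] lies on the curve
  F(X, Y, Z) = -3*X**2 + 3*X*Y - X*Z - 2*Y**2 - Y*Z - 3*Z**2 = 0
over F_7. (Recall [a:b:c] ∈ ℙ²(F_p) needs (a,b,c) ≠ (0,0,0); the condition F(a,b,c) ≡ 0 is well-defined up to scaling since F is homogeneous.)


F(3,4,6) ≡ 2 (mod 7); P is NOT on the curve.

Evaluate F(3, 4, 6) term-by-term (mod 7).
  -3*X**2 ↦ -3·9·1·1 = -27
  3*X*Y ↦ 3·3·4·1 = 36
  -X*Z ↦ -1·3·1·6 = -18
  -2*Y**2 ↦ -2·1·16·1 = -32
  -Y*Z ↦ -1·1·4·6 = -24
  -3*Z**2 ↦ -3·1·1·36 = -108
Sum: F(3, 4, 6) = (-27) + (36) + (-18) + (-32) + (-24) + (-108) = -173.
Reducing mod 7: -173 ≡ 2 (mod 7).
Since F(a, b, c) ≡ 2 ≠ 0 (mod 7), P does NOT lie on the curve.


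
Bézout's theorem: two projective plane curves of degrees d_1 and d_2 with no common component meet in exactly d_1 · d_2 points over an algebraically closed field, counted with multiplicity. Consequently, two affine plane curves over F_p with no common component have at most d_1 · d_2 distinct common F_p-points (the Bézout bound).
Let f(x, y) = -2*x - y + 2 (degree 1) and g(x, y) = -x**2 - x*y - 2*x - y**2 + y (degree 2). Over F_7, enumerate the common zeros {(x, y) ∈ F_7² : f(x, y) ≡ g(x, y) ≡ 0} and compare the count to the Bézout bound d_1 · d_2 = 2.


Common zeros: {(4, 1), (6, 4)}; count = 2; Bézout bound = 2.

deg(f) = 1, deg(g) = 2, so Bézout bound = 2.
Scan x ∈ F_7. For each x, list the y ∈ F_7 with f(x, y) ≡ 0 and those with g(x, y) ≡ 0 (mod 7); the common zeros in that column are the intersection.
  x = 0: f ≡ 0 at y ∈ {2}; g ≡ 0 at y ∈ {0, 1}; common: ∅.
  x = 1: f ≡ 0 at y ∈ {0}; g ≡ 0 at y ∈ {2, 5}; common: ∅.
  x = 2: f ≡ 0 at y ∈ {5}; g ≡ 0 at y ∈ {2, 4}; common: ∅.
  x = 3: f ≡ 0 at y ∈ {3}; g ≡ 0 at y ∈ {6}; common: ∅.
  x = 4: f ≡ 0 at y ∈ {1}; g ≡ 0 at y ∈ {1, 3}; common: {1}.
  x = 5: f ≡ 0 at y ∈ {6}; g ≡ 0 at y ∈ {0, 3}; common: ∅.
  x = 6: f ≡ 0 at y ∈ {4}; g ≡ 0 at y ∈ {4, 5}; common: {4}.
Collecting: common zeros = {(4, 1), (6, 4)}, so the count is 2.
Comparison with the Bézout bound: 2 ≤ 2 = deg(f)·deg(g), as expected for curves with no common component (the bound is attained).


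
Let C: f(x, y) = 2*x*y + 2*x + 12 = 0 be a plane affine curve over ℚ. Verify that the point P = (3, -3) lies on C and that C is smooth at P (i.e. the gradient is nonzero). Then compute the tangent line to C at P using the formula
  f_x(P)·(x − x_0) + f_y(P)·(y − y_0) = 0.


Tangent line at P: -4*x + 6*y + 30 = 0.

Step 1: f(3, -3) = 0, so P lies on C.
Step 2: partial derivatives
  f_x(x, y) = 2*y + 2, f_y(x, y) = 2*x.
  f_x(P) = -4, f_y(P) = 6 (gradient nonzero, so P is smooth).
Step 3: tangent line at P: -4·(x − 3) + 6·(y − -3) = 0.
Expanding: -4*x + 6*y + 30 = 0.


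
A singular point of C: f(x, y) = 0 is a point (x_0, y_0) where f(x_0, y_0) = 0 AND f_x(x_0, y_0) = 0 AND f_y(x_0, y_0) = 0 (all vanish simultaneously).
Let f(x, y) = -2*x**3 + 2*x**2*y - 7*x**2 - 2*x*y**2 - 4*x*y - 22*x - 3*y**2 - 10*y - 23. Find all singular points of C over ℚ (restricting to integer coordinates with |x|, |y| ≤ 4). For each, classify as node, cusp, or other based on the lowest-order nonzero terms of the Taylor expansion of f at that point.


Singular points: {(-2, -3)}; classification: node.

Compute partial derivatives:
  f_x = -6*x**2 + 4*x*y - 14*x - 2*y**2 - 4*y - 22.
  f_y = 2*x**2 - 4*x*y - 4*x - 6*y - 10.
Scan x_0 ∈ {−4, ..., 4}. For each x_0, f_y(x_0, y) is a polynomial in y; find its integer roots y ∈ {−4, ..., 4}, then test f_x and f at those candidates.
  x = -4: f_y(-4, y) = 10*y + 38; no integer root y with |y| ≤ 4.
  x = -3: f_y(-3, y) = 6*y + 20; no integer root y with |y| ≤ 4.
  x = -2: f_y(-2, y) = 2*y + 6; vanishes at y ∈ {-3}. (-2, -3): f_x = 0, f = 0 — SINGULAR.
  x = -1: f_y(-1, y) = -2*y - 4; vanishes at y ∈ {-2}. (-1, -2): f_x = -6 ≠ 0.
  x = 0: f_y(0, y) = -6*y - 10; no integer root y with |y| ≤ 4.
  x = 1: f_y(1, y) = -10*y - 12; no integer root y with |y| ≤ 4.
  x = 2: f_y(2, y) = -14*y - 10; no integer root y with |y| ≤ 4.
  x = 3: f_y(3, y) = -18*y - 4; no integer root y with |y| ≤ 4.
  x = 4: f_y(4, y) = 6 - 22*y; no integer root y with |y| ≤ 4.
Only singular point on the grid: (-2, -3).
Classify: substitute x = -2 + u, y = -3 + v and expand: f = -2*u**3 + 2*u**2*v - u**2 - 2*u*v**2 + v**2.
No constant or linear terms (consistent with a singular point). Quadratic part: -u**2 + v**2. Cubic part: -2*u**3 + 2*u**2*v - 2*u*v**2.
The quadratic part v**2 - u**2 = (v − u)(v + u) splits into two distinct linear factors, so there are two distinct tangent lines y − -3 = ±(x − -2) — this is a node (ordinary double point).
Classification: node.


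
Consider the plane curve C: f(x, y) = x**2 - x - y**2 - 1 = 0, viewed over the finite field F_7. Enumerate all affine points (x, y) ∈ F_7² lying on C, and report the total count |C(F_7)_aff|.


Affine F_7-points: {(2, 1), (2, 6), (4, 2), (4, 5), (6, 1), (6, 6)}; count = 6.

For each of the 49 pairs (x, y) ∈ F_7², evaluate f(x, y) mod 7. Record the zeros.
  x = 0: [0↦6, 1↦5, 2↦2, 3↦4, 4↦4, 5↦2, 6↦5]  zeros at y ∈ ∅
  x = 1: [0↦6, 1↦5, 2↦2, 3↦4, 4↦4, 5↦2, 6↦5]  zeros at y ∈ ∅
  x = 2: [0↦1, 1↦0, 2↦4, 3↦6, 4↦6, 5↦4, 6↦0]  zeros at y ∈ {1, 6}
  x = 3: [0↦5, 1↦4, 2↦1, 3↦3, 4↦3, 5↦1, 6↦4]  zeros at y ∈ ∅
  x = 4: [0↦4, 1↦3, 2↦0, 3↦2, 4↦2, 5↦0, 6↦3]  zeros at y ∈ {2, 5}
  x = 5: [0↦5, 1↦4, 2↦1, 3↦3, 4↦3, 5↦1, 6↦4]  zeros at y ∈ ∅
  x = 6: [0↦1, 1↦0, 2↦4, 3↦6, 4↦6, 5↦4, 6↦0]  zeros at y ∈ {1, 6}
Collecting zeros: affine points = {(2, 1), (2, 6), (4, 2), (4, 5), (6, 1), (6, 6)}.
Total count |C(F_7)_aff| = 6.


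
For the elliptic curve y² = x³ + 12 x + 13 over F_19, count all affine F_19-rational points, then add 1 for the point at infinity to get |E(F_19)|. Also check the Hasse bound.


Affine points = {(1, 8), (1, 11), (2, 8), (2, 11), (3, 0), (4, 7), (4, 12), (6, 4), (6, 15), (12, 2), (12, 17), (16, 8), (16, 11), (17, 0), (18, 0)}; affine count = 15; |E(F_19)| = 16.

Discriminant check: Δ ∝ 4a³ + 27b² = 4·12³ + 27·13² = 4·1728 + 27·169 ≡ 18 (mod 19). Nonzero ⇒ E is nonsingular.
For each x ∈ F_19, compute rhs = x³ + 12·x + 13 mod 19, then count y ∈ F_19 with y² ≡ rhs.
  x = 0: rhs = 13, matching y values: none (0 points).
  x = 1: rhs = 7, matching y values: 8, 11 (2 points).
  x = 2: rhs = 7, matching y values: 8, 11 (2 points).
  x = 3: rhs = 0, matching y values: 0 (1 points).
  x = 4: rhs = 11, matching y values: 7, 12 (2 points).
  x = 5: rhs = 8, matching y values: none (0 points).
  x = 6: rhs = 16, matching y values: 4, 15 (2 points).
  x = 7: rhs = 3, matching y values: none (0 points).
  x = 8: rhs = 13, matching y values: none (0 points).
  x = 9: rhs = 14, matching y values: none (0 points).
  x = 10: rhs = 12, matching y values: none (0 points).
  x = 11: rhs = 13, matching y values: none (0 points).
  x = 12: rhs = 4, matching y values: 2, 17 (2 points).
  x = 13: rhs = 10, matching y values: none (0 points).
  x = 14: rhs = 18, matching y values: none (0 points).
  x = 15: rhs = 15, matching y values: none (0 points).
  x = 16: rhs = 7, matching y values: 8, 11 (2 points).
  x = 17: rhs = 0, matching y values: 0 (1 points).
  x = 18: rhs = 0, matching y values: 0 (1 points).
Total affine count: 15.
Full point count |E(F_19)| = 15 + 1 = 16.
Hasse bound: |16 − (19+1)| = |-4| = 4 ≤ 2√19 ≈ 8.7178 ✓.


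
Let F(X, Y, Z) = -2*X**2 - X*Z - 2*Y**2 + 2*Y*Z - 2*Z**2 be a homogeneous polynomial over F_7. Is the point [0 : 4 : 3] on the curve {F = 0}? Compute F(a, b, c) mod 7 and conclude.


F(0,4,3) ≡ 2 (mod 7); P is NOT on the curve.

Evaluate F(0, 4, 3) term-by-term (mod 7).
  -2*X**2 ↦ -2·0·1·1 = 0
  -X*Z ↦ -1·0·1·3 = 0
  -2*Y**2 ↦ -2·1·16·1 = -32
  2*Y*Z ↦ 2·1·4·3 = 24
  -2*Z**2 ↦ -2·1·1·9 = -18
Sum: F(0, 4, 3) = (0) + (0) + (-32) + (24) + (-18) = -26.
Reducing mod 7: -26 ≡ 2 (mod 7).
Since F(a, b, c) ≡ 2 ≠ 0 (mod 7), P does NOT lie on the curve.


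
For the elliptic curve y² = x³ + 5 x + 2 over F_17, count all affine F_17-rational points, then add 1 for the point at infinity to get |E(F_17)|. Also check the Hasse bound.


Affine points = {(0, 6), (0, 11), (1, 5), (1, 12), (4, 1), (4, 16), (5, 4), (5, 13), (10, 7), (10, 10), (15, 1), (15, 16), (16, 8), (16, 9)}; affine count = 14; |E(F_17)| = 15.

Discriminant check: Δ ∝ 4a³ + 27b² = 4·5³ + 27·2² = 4·125 + 27·4 ≡ 13 (mod 17). Nonzero ⇒ E is nonsingular.
For each x ∈ F_17, compute rhs = x³ + 5·x + 2 mod 17, then count y ∈ F_17 with y² ≡ rhs.
  x = 0: rhs = 2, matching y values: 6, 11 (2 points).
  x = 1: rhs = 8, matching y values: 5, 12 (2 points).
  x = 2: rhs = 3, matching y values: none (0 points).
  x = 3: rhs = 10, matching y values: none (0 points).
  x = 4: rhs = 1, matching y values: 1, 16 (2 points).
  x = 5: rhs = 16, matching y values: 4, 13 (2 points).
  x = 6: rhs = 10, matching y values: none (0 points).
  x = 7: rhs = 6, matching y values: none (0 points).
  x = 8: rhs = 10, matching y values: none (0 points).
  x = 9: rhs = 11, matching y values: none (0 points).
  x = 10: rhs = 15, matching y values: 7, 10 (2 points).
  x = 11: rhs = 11, matching y values: none (0 points).
  x = 12: rhs = 5, matching y values: none (0 points).
  x = 13: rhs = 3, matching y values: none (0 points).
  x = 14: rhs = 11, matching y values: none (0 points).
  x = 15: rhs = 1, matching y values: 1, 16 (2 points).
  x = 16: rhs = 13, matching y values: 8, 9 (2 points).
Total affine count: 14.
Full point count |E(F_17)| = 14 + 1 = 15.
Hasse bound: |15 − (17+1)| = |-3| = 3 ≤ 2√17 ≈ 8.2462 ✓.


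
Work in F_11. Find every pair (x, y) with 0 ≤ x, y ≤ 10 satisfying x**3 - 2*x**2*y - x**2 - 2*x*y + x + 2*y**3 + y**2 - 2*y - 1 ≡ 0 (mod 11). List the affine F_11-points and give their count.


Affine F_11-points: {(0, 1), (0, 5), (0, 10), (1, 0), (1, 7), (1, 9), (3, 5), (4, 8), (5, 2), (5, 4), (5, 10), (6, 2), (8, 5), (10, 4)}; count = 14.

For each of the 121 pairs (x, y) ∈ F_11², evaluate f(x, y) mod 11. Record the zeros.
  x = 0: [0↦10, 1↦0, 2↦4, 3↦1, 4↦3, 5↦0, 6↦4, 7↦5, 8↦4, 9↦2, 10↦0]  zeros at y ∈ {1, 5, 10}
  x = 1: [0↦0, 1↦8, 2↦8, 3↦1, 4↦10, 5↦3, 6↦3, 7↦0, 8↦6, 9↦0, 10↦5]  zeros at y ∈ {0, 7, 9}
  x = 2: [0↦5, 1↦5, 2↦8, 3↦4, 4↦5, 5↦1, 6↦4, 7↦4, 8↦2, 9↦10, 10↦7]  zeros at y ∈ ∅
  x = 3: [0↦9, 1↦8, 2↦10, 3↦5, 4↦5, 5↦0, 6↦2, 7↦1, 8↦9, 9↦5, 10↦1]  zeros at y ∈ {5}
  x = 4: [0↦7, 1↦1, 2↦9, 3↦10, 4↦5, 5↦6, 6↦3, 7↦8, 8↦0, 9↦2, 10↦4]  zeros at y ∈ {8}
  x = 5: [0↦5, 1↦1, 2↦0, 3↦3, 4↦0, 5↦3, 6↦2, 7↦9, 8↦3, 9↦7, 10↦0]  zeros at y ∈ {2, 4, 10}
  x = 6: [0↦9, 1↦3, 2↦0, 3↦1, 4↦7, 5↦8, 6↦5, 7↦10, 8↦2, 9↦4, 10↦6]  zeros at y ∈ {2}
  x = 7: [0↦3, 1↦2, 2↦4, 3↦10, 4↦10, 5↦5, 6↦7, 7↦6, 8↦3, 9↦10, 10↦6]  zeros at y ∈ ∅
  x = 8: [0↦4, 1↦4, 2↦7, 3↦3, 4↦4, 5↦0, 6↦3, 7↦3, 8↦1, 9↦9, 10↦6]  zeros at y ∈ {5}
  x = 9: [0↦7, 1↦4, 2↦4, 3↦8, 4↦6, 5↦10, 6↦10, 7↦7, 8↦2, 9↦7, 10↦1]  zeros at y ∈ ∅
  x = 10: [0↦7, 1↦8, 2↦1, 3↦9, 4↦0, 5↦8, 6↦1, 7↦2, 8↦1, 9↦10, 10↦8]  zeros at y ∈ {4}
Collecting zeros: affine points = {(0, 1), (0, 5), (0, 10), (1, 0), (1, 7), (1, 9), (3, 5), (4, 8), (5, 2), (5, 4), (5, 10), (6, 2), (8, 5), (10, 4)}.
Total count |C(F_11)_aff| = 14.


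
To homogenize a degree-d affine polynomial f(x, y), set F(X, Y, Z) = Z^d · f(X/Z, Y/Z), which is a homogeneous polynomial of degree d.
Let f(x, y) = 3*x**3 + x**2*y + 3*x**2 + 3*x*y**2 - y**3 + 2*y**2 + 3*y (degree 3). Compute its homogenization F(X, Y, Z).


F(X, Y, Z) = 3*X**3 + X**2*Y + 3*X**2*Z + 3*X*Y**2 - Y**3 + 2*Y**2*Z + 3*Y*Z**2

deg(f) = 3.
Substitute x = X/Z, y = Y/Z into f, then multiply by Z^3.
  monomial 3·x^3·y^0 ↦ 3·X^3·Y^0·Z^0.
  monomial 1·x^2·y^1 ↦ 1·X^2·Y^1·Z^0.
  monomial 3·x^2·y^0 ↦ 3·X^2·Y^0·Z^1.
  monomial 3·x^1·y^2 ↦ 3·X^1·Y^2·Z^0.
  monomial -1·x^0·y^3 ↦ -1·X^0·Y^3·Z^0.
  monomial 2·x^0·y^2 ↦ 2·X^0·Y^2·Z^1.
  monomial 3·x^0·y^1 ↦ 3·X^0·Y^1·Z^2.
Collecting: F(X, Y, Z) = 3*X**3 + X**2*Y + 3*X**2*Z + 3*X*Y**2 - Y**3 + 2*Y**2*Z + 3*Y*Z**2.


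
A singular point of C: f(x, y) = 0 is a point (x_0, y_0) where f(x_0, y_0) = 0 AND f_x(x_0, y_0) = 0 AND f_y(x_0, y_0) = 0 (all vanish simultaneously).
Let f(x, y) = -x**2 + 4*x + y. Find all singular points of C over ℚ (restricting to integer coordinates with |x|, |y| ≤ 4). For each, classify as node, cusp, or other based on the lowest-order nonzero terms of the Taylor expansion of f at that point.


No singular points in the scanned grid; C is smooth there.

Compute partial derivatives:
  f_x = 4 - 2*x.
  f_y = 1.
f_y = 1 is a nonzero constant, so f_y never vanishes: no point (x, y) can satisfy f = f_x = f_y = 0. In particular no (x, y) ∈ {−4, ..., 4}² is singular; the curve is smooth.


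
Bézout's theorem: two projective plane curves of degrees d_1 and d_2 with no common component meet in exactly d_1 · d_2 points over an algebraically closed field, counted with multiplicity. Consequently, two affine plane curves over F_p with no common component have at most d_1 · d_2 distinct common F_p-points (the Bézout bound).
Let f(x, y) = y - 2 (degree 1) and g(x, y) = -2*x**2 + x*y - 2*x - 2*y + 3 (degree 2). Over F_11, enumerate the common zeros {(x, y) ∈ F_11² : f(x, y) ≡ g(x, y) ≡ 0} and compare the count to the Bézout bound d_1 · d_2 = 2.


Common zeros: {(4, 2), (7, 2)}; count = 2; Bézout bound = 2.

deg(f) = 1, deg(g) = 2, so Bézout bound = 2.
Scan x ∈ F_11. For each x, list the y ∈ F_11 with f(x, y) ≡ 0 and those with g(x, y) ≡ 0 (mod 11); the common zeros in that column are the intersection.
  x = 0: f ≡ 0 at y ∈ {2}; g ≡ 0 at y ∈ {7}; common: ∅.
  x = 1: f ≡ 0 at y ∈ {2}; g ≡ 0 at y ∈ {10}; common: ∅.
  x = 2: f ≡ 0 at y ∈ {2}; g ≡ 0 at y ∈ ∅; common: ∅.
  x = 3: f ≡ 0 at y ∈ {2}; g ≡ 0 at y ∈ {10}; common: ∅.
  x = 4: f ≡ 0 at y ∈ {2}; g ≡ 0 at y ∈ {2}; common: {2}.
  x = 5: f ≡ 0 at y ∈ {2}; g ≡ 0 at y ∈ {8}; common: ∅.
  x = 6: f ≡ 0 at y ∈ {2}; g ≡ 0 at y ∈ {1}; common: ∅.
  x = 7: f ≡ 0 at y ∈ {2}; g ≡ 0 at y ∈ {2}; common: {2}.
  x = 8: f ≡ 0 at y ∈ {2}; g ≡ 0 at y ∈ {7}; common: ∅.
  x = 9: f ≡ 0 at y ∈ {2}; g ≡ 0 at y ∈ {8}; common: ∅.
  x = 10: f ≡ 0 at y ∈ {2}; g ≡ 0 at y ∈ {1}; common: ∅.
Collecting: common zeros = {(4, 2), (7, 2)}, so the count is 2.
Comparison with the Bézout bound: 2 ≤ 2 = deg(f)·deg(g), as expected for curves with no common component (the bound is attained).


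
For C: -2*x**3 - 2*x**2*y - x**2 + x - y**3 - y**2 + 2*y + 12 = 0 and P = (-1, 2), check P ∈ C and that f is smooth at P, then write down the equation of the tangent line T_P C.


Tangent line at P: 5*x - 16*y + 37 = 0.

Step 1: f(-1, 2) = 0, so P lies on C.
Step 2: partial derivatives
  f_x(x, y) = -6*x**2 - 4*x*y - 2*x + 1, f_y(x, y) = -2*x**2 - 3*y**2 - 2*y + 2.
  f_x(P) = 5, f_y(P) = -16 (gradient nonzero, so P is smooth).
Step 3: tangent line at P: 5·(x − -1) + -16·(y − 2) = 0.
Expanding: 5*x - 16*y + 37 = 0.


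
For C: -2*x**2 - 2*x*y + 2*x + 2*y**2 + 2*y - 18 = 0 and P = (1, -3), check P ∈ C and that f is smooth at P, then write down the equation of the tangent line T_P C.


Tangent line at P: 4*x - 12*y - 40 = 0.

Step 1: f(1, -3) = 0, so P lies on C.
Step 2: partial derivatives
  f_x(x, y) = -4*x - 2*y + 2, f_y(x, y) = -2*x + 4*y + 2.
  f_x(P) = 4, f_y(P) = -12 (gradient nonzero, so P is smooth).
Step 3: tangent line at P: 4·(x − 1) + -12·(y − -3) = 0.
Expanding: 4*x - 12*y - 40 = 0.


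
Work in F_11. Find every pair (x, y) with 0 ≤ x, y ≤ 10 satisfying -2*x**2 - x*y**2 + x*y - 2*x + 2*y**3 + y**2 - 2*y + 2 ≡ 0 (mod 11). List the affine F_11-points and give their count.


Affine F_11-points: {(2, 7), (3, 0), (7, 0), (8, 9), (9, 7), (10, 9)}; count = 6.

For each of the 121 pairs (x, y) ∈ F_11², evaluate f(x, y) mod 11. Record the zeros.
  x = 0: [0↦2, 1↦3, 2↦7, 3↦4, 4↦6, 5↦3, 6↦7, 7↦8, 8↦7, 9↦5, 10↦3]  zeros at y ∈ ∅
  x = 1: [0↦9, 1↦10, 2↦1, 3↦5, 4↦1, 5↦1, 6↦6, 7↦6, 8↦2, 9↦6, 10↦8]  zeros at y ∈ ∅
  x = 2: [0↦1, 1↦2, 2↦2, 3↦2, 4↦3, 5↦6, 6↦1, 7↦0, 8↦4, 9↦3, 10↦9]  zeros at y ∈ {7}
  x = 3: [0↦0, 1↦1, 2↦10, 3↦6, 4↦1, 5↦7, 6↦3, 7↦1, 8↦2, 9↦7, 10↦6]  zeros at y ∈ {0}
  x = 4: [0↦6, 1↦7, 2↦3, 3↦6, 4↦6, 5↦4, 6↦1, 7↦9, 8↦7, 9↦7, 10↦10]  zeros at y ∈ ∅
  x = 5: [0↦8, 1↦9, 2↦3, 3↦2, 4↦7, 5↦8, 6↦6, 7↦2, 8↦8, 9↦3, 10↦10]  zeros at y ∈ ∅
  x = 6: [0↦6, 1↦7, 2↦10, 3↦5, 4↦4, 5↦8, 6↦7, 7↦2, 8↦5, 9↦6, 10↦6]  zeros at y ∈ ∅
  x = 7: [0↦0, 1↦1, 2↦2, 3↦4, 4↦8, 5↦4, 6↦4, 7↦9, 8↦9, 9↦5, 10↦9]  zeros at y ∈ {0}
  x = 8: [0↦1, 1↦2, 2↦1, 3↦10, 4↦8, 5↦7, 6↦8, 7↦1, 8↦9, 9↦0, 10↦8]  zeros at y ∈ {9}
  x = 9: [0↦9, 1↦10, 2↦7, 3↦1, 4↦4, 5↦6, 6↦8, 7↦0, 8↦5, 9↦2, 10↦3]  zeros at y ∈ {7}
  x = 10: [0↦2, 1↦3, 2↦9, 3↦10, 4↦7, 5↦1, 6↦4, 7↦6, 8↦8, 9↦0, 10↦5]  zeros at y ∈ {9}
Collecting zeros: affine points = {(2, 7), (3, 0), (7, 0), (8, 9), (9, 7), (10, 9)}.
Total count |C(F_11)_aff| = 6.


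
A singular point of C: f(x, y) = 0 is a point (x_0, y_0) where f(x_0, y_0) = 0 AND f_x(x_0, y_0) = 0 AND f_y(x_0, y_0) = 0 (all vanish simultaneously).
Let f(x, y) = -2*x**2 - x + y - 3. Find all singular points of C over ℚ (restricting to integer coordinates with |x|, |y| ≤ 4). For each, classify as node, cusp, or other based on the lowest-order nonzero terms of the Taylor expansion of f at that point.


No singular points in the scanned grid; C is smooth there.

Compute partial derivatives:
  f_x = -4*x - 1.
  f_y = 1.
f_y = 1 is a nonzero constant, so f_y never vanishes: no point (x, y) can satisfy f = f_x = f_y = 0. In particular no (x, y) ∈ {−4, ..., 4}² is singular; the curve is smooth.


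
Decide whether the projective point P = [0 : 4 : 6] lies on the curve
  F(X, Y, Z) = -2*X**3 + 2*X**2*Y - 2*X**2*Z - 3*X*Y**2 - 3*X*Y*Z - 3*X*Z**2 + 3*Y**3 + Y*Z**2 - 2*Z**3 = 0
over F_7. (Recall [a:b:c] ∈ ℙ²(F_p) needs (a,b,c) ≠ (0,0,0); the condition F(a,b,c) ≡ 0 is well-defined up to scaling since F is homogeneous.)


F(0,4,6) ≡ 2 (mod 7); P is NOT on the curve.

Evaluate F(0, 4, 6) term-by-term (mod 7).
  -2*X**3 ↦ -2·0·1·1 = 0
  2*X**2*Y ↦ 2·0·4·1 = 0
  -2*X**2*Z ↦ -2·0·1·6 = 0
  -3*X*Y**2 ↦ -3·0·16·1 = 0
  -3*X*Y*Z ↦ -3·0·4·6 = 0
  -3*X*Z**2 ↦ -3·0·1·36 = 0
  3*Y**3 ↦ 3·1·64·1 = 192
  Y*Z**2 ↦ 1·1·4·36 = 144
  -2*Z**3 ↦ -2·1·1·216 = -432
Sum: F(0, 4, 6) = (0) + (0) + (0) + (0) + (0) + (0) + (192) + (144) + (-432) = -96.
Reducing mod 7: -96 ≡ 2 (mod 7).
Since F(a, b, c) ≡ 2 ≠ 0 (mod 7), P does NOT lie on the curve.
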